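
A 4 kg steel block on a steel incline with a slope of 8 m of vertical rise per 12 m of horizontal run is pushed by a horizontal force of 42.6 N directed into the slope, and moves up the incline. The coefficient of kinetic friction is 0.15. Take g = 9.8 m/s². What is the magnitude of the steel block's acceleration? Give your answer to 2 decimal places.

1.32 m/s²

The horizontal push has components F cos 33.69° = 42.6 × 0.8321 = 35.447 N up the incline and F sin 33.69° = 42.6 × 0.5547 = 23.630 N pressing into the surface.
The normal force is therefore N = mg cos 33.69° + F sin 33.69° = 32.618 + 23.630 = 56.248 N, and kinetic friction down the slope is μN = 0.15 × 56.248 = 8.437 N.
Along the incline: F cos 33.69° − mg sin 33.69° − μN = ma, so 35.447 − 21.744 − 8.437 = 4 a, giving a = 1.3165 m/s².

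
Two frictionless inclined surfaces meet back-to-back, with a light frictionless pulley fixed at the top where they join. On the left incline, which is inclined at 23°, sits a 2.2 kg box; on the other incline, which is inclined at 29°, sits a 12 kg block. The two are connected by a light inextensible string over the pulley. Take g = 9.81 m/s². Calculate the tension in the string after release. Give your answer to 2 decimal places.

Resolve each weight along its own incline: the 2.2 kg mass has component 2.2 × 9.81 × sin 23° = 8.433 N down its slope, and the 12 kg mass has 12 × 9.81 × sin 29° = 57.072 N down its slope.
The 12 kg side's 57.072 N exceeds the other side's 8.433 N, so that mass slides down and the 2.2 kg mass slides up. Taking that direction as positive, Newton's second law for the whole system gives 57.072 − 8.433 = (2.2 + 12) a, so a = 48.639 / 14.2 = 3.4253 m/s².
For the 2.2 kg mass (up-slope positive): T − 8.433 = 2.2 × 3.4253, so T = 15.969 N.

15.97 N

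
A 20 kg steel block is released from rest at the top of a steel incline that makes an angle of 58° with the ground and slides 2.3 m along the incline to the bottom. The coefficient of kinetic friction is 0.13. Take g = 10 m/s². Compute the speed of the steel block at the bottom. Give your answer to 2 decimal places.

5.99 m/s

The weight component along the incline is mg sin 58° = 169.610 N and the normal force is N = mg cos 58° = 105.984 N.
Friction up the slope is f = μN = 0.13 × 105.984 = 13.778 N, so the net downslope force is 169.610 − 13.778 = 155.832 N and a = 155.832 / 20 = 7.7916 m/s².
Starting from rest over a distance of 2.3 m, v² = 2aL = 2 × 7.7916 × 2.3 = 35.8414, so v = 5.9868 m/s.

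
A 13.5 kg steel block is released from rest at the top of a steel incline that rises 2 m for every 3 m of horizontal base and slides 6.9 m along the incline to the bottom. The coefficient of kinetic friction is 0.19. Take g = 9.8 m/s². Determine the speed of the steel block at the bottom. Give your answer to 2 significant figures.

The weight component along the incline is mg sin 33.69° = 73.387 N and the normal force is N = mg cos 33.69° = 110.080 N.
Friction up the slope is f = μN = 0.19 × 110.080 = 20.915 N, so the net downslope force is 73.387 − 20.915 = 52.472 N and a = 52.472 / 13.5 = 3.8868 m/s².
Starting from rest over a distance of 6.9 m, v² = 2aL = 2 × 3.8868 × 6.9 = 53.6378, so v = 7.3238 m/s.

7.3 m/s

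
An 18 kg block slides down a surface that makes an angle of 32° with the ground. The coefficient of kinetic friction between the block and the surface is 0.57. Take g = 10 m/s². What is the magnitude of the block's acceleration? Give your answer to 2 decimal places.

Resolving the weight along the incline: the component pulling the block down the slope is mg sin 32° = 18 × 10 × 0.5299 = 95.382 N, and the normal force is N = mg cos 32° = 18 × 10 × 0.8480 = 152.640 N.
Kinetic friction acts up the slope with magnitude f = μN = 0.57 × 152.640 = 87.005 N.
Net force along the incline is 95.382 − 87.005 = 8.377 N, so a = 8.377 / 18 = 0.4654 m/s².

0.47 m/s²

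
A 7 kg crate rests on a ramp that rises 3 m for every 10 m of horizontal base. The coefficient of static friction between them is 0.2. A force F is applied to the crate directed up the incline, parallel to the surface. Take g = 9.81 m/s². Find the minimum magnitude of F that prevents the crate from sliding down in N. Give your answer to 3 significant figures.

The normal force is N = mg cos 16.70° = 65.774 N. With F at its minimum the crate is on the verge of sliding down, so static friction is at its maximum μ_s N = 0.2 × 65.774 = 13.155 N and acts up the slope.
Equilibrium along the incline: F + μ_s N = mg sin 16.70°, so F = 19.732 − 13.155 = 6.577 N.

6.58 N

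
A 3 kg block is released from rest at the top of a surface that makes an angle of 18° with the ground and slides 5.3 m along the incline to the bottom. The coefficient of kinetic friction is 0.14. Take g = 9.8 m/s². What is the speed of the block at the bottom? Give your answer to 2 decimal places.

The weight component along the incline is mg sin 18° = 9.085 N and the normal force is N = mg cos 18° = 27.961 N.
Friction up the slope is f = μN = 0.14 × 27.961 = 3.915 N, so the net downslope force is 9.085 − 3.915 = 5.170 N and a = 5.170 / 3 = 1.7233 m/s².
Starting from rest over a distance of 5.3 m, v² = 2aL = 2 × 1.7233 × 5.3 = 18.2670, so v = 4.2740 m/s.

4.27 m/s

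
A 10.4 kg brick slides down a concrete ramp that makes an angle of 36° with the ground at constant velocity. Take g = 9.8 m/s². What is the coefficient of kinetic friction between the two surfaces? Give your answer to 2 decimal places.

0.73

At constant velocity the net force along the incline is zero: mg sin 36° = μ mg cos 36°.
So μ = tan 36° = 0.5878 / 0.8090 = 0.7266.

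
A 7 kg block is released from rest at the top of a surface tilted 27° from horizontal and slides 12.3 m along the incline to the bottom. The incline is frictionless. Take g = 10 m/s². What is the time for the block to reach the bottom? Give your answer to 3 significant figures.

The weight component along the incline is mg sin 27° = 31.779 N and the normal force is N = mg cos 27° = 62.370 N.
With no friction, a = g sin 27° = 4.5399 m/s².
Starting from rest, L = ½at², so t = √(2L/a) = √(2 × 12.3 / 4.5399) = 2.3278 s.

2.33 s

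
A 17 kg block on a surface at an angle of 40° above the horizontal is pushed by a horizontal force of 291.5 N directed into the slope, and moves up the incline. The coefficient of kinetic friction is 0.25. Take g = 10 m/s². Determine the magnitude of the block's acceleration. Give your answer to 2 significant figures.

2.0 m/s²

The horizontal push has components F cos 40° = 291.5 × 0.7660 = 223.289 N up the incline and F sin 40° = 291.5 × 0.6428 = 187.376 N pressing into the surface.
The normal force is therefore N = mg cos 40° + F sin 40° = 130.220 + 187.376 = 317.596 N, and kinetic friction down the slope is μN = 0.25 × 317.596 = 79.399 N.
Along the incline: F cos 40° − mg sin 40° − μN = ma, so 223.289 − 109.276 − 79.399 = 17 a, giving a = 2.0361 m/s².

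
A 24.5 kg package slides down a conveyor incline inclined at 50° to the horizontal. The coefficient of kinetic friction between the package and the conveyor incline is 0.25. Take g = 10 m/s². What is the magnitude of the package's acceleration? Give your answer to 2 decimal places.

6.05 m/s²

Resolving the weight along the incline: the component pulling the package down the slope is mg sin 50° = 24.5 × 10 × 0.7660 = 187.670 N, and the normal force is N = mg cos 50° = 24.5 × 10 × 0.6428 = 157.486 N.
Kinetic friction acts up the slope with magnitude f = μN = 0.25 × 157.486 = 39.371 N.
Net force along the incline is 187.670 − 39.371 = 148.299 N, so a = 148.299 / 24.5 = 6.0530 m/s².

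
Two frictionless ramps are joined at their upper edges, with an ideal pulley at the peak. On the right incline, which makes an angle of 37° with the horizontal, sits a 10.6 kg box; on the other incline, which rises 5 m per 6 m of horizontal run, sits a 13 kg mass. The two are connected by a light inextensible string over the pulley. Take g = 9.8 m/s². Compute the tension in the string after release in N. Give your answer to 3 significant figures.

71.1 N

Resolve each weight along its own incline: the 10.6 kg mass has component 10.6 × 9.8 × sin 37° = 62.517 N down its slope, and the 13 kg mass has 13 × 9.8 × sin 39.81° = 81.559 N down its slope.
The 13 kg side's 81.559 N exceeds the other side's 62.517 N, so that mass slides down and the 10.6 kg mass slides up. Taking that direction as positive, Newton's second law for the whole system gives 81.559 − 62.517 = (10.6 + 13) a, so a = 19.042 / 23.6 = 0.8069 m/s².
For the 10.6 kg mass (up-slope positive): T − 62.517 = 10.6 × 0.8069, so T = 71.070 N.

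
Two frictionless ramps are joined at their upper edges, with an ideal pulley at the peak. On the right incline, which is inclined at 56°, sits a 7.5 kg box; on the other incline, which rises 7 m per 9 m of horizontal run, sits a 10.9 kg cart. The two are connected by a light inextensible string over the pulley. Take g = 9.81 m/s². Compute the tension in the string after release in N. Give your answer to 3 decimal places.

62.892 N

Resolve each weight along its own incline: the 7.5 kg mass has component 7.5 × 9.81 × sin 56° = 60.996 N down its slope, and the 10.9 kg mass has 10.9 × 9.81 × sin 37.87° = 65.648 N down its slope.
The 10.9 kg side's 65.648 N exceeds the other side's 60.996 N, so that mass slides down and the 7.5 kg mass slides up. Taking that direction as positive, Newton's second law for the whole system gives 65.648 − 60.996 = (7.5 + 10.9) a, so a = 4.652 / 18.4 = 0.2528 m/s².
For the 7.5 kg mass (up-slope positive): T − 60.996 = 7.5 × 0.2528, so T = 62.892 N.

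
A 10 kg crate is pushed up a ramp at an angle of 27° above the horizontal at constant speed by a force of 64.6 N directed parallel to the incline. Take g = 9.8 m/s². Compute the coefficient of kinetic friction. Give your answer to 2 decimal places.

0.23

At constant speed ΣF = 0 along the incline. The applied 64.6 N acts up the slope; the weight component mg sin 27° = 44.491 N and kinetic friction μN both act down the slope.
So 64.6 = 44.491 + μ × 87.319, giving μ = (64.6 − 44.491) / 87.319 = 0.2303.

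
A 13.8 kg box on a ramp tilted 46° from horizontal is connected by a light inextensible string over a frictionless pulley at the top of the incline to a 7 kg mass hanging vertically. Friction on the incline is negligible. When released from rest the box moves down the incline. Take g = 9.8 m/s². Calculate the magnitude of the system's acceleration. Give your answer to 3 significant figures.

For the box on the incline: the weight component along the slope is m₁g sin 46° = 13.8 × 9.8 × 0.7193 = 97.278 N and the normal force is N = m₁g cos 46° = 93.946 N.
Newton's second law for the box (down-slope positive): 97.278 − T = 13.8 a. For the hanging mass (upward positive): T − 7 × 9.8 = 7 a.
Adding the two equations eliminates T: 28.678 = 20.8 a, so a = 1.3787 m/s².

1.38 m/s²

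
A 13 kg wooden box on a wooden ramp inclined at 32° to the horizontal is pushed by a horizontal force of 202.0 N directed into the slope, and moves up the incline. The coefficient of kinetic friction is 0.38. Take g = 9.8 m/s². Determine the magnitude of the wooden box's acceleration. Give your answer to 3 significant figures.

The horizontal push has components F cos 32° = 202.0 × 0.8480 = 171.296 N up the incline and F sin 32° = 202.0 × 0.5299 = 107.040 N pressing into the surface.
The normal force is therefore N = mg cos 32° + F sin 32° = 108.035 + 107.040 = 215.075 N, and kinetic friction down the slope is μN = 0.38 × 215.075 = 81.728 N.
Along the incline: F cos 32° − mg sin 32° − μN = ma, so 171.296 − 67.509 − 81.728 = 13 a, giving a = 1.6968 m/s².

1.70 m/s²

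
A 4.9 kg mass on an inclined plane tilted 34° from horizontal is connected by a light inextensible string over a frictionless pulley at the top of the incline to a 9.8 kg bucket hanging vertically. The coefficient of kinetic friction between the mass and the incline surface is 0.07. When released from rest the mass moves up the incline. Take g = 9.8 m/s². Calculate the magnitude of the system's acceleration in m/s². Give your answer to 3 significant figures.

4.52 m/s²

For the mass on the incline: the weight component along the slope is m₁g sin 34° = 4.9 × 9.8 × 0.5592 = 26.853 N and the normal force is N = m₁g cos 34° = 39.810 N.
Kinetic friction opposes the mass's motion up the incline: f = μN = 0.07 × 39.810 = 2.787 N acting down the slope.
Newton's second law for the mass (up-slope positive): T − 26.853 − 2.787 = 4.9 a. For the hanging bucket (downward positive): 9.8 × 9.8 − T = 9.8 a.
Adding the two equations eliminates T: 66.400 = 14.7 a, so a = 4.5170 m/s².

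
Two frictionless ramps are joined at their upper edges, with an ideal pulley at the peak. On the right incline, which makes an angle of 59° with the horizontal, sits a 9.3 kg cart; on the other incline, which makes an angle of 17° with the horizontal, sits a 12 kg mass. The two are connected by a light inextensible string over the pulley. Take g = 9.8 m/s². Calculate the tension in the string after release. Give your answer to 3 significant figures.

59.0 N

Resolve each weight along its own incline: the 9.3 kg mass has component 9.3 × 9.8 × sin 59° = 78.122 N down its slope, and the 12 kg mass has 12 × 9.8 × sin 17° = 34.383 N down its slope.
The 9.3 kg side's 78.122 N exceeds the other side's 34.383 N, so that mass slides down and the 12 kg mass slides up. Taking that direction as positive, Newton's second law for the whole system gives 78.122 − 34.383 = (9.3 + 12) a, so a = 43.739 / 21.3 = 2.0535 m/s².
For the 12 kg mass (up-slope positive): T − 34.383 = 12 × 2.0535, so T = 59.025 N.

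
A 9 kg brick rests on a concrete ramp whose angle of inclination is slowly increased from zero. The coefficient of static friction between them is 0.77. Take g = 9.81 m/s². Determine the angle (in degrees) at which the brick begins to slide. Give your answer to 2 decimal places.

37.60°

At the threshold of sliding, static friction is at its maximum μ_s N and exactly balances the weight component along the incline: mg sin θ = μ_s mg cos θ.
Hence tan θ = μ_s = 0.77, so θ = arctan(0.77) = 37.5963°.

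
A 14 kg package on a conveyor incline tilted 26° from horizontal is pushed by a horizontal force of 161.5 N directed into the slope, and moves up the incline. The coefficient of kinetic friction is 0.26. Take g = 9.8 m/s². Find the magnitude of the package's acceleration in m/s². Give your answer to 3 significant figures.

The horizontal push has components F cos 26° = 161.5 × 0.8988 = 145.156 N up the incline and F sin 26° = 161.5 × 0.4384 = 70.802 N pressing into the surface.
The normal force is therefore N = mg cos 26° + F sin 26° = 123.315 + 70.802 = 194.117 N, and kinetic friction down the slope is μN = 0.26 × 194.117 = 50.470 N.
Along the incline: F cos 26° − mg sin 26° − μN = ma, so 145.156 − 60.148 − 50.470 = 14 a, giving a = 2.4670 m/s².

2.47 m/s²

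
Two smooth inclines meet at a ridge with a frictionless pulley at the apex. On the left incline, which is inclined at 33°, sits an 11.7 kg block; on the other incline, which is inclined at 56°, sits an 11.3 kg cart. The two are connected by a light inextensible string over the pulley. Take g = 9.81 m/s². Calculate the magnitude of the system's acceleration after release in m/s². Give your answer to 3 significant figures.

Resolve each weight along its own incline: the 11.7 kg mass has component 11.7 × 9.81 × sin 33° = 62.512 N down its slope, and the 11.3 kg mass has 11.3 × 9.81 × sin 56° = 91.901 N down its slope.
The 11.3 kg side's 91.901 N exceeds the other side's 62.512 N, so that mass slides down and the 11.7 kg mass slides up. Taking that direction as positive, Newton's second law for the whole system gives 91.901 − 62.512 = (11.7 + 11.3) a, so a = 29.389 / 23 = 1.2778 m/s².

1.28 m/s²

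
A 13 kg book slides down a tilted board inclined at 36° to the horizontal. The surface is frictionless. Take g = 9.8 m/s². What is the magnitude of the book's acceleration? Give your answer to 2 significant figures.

Resolving the weight along the incline: the component pulling the book down the slope is mg sin 36° = 13 × 9.8 × 0.5878 = 74.886 N, and the normal force is N = mg cos 36° = 13 × 9.8 × 0.8090 = 103.067 N.
With no friction the net force along the incline is 74.886 N, so a = g sin 36° = 74.886 / 13 = 5.7605 m/s².

5.8 m/s²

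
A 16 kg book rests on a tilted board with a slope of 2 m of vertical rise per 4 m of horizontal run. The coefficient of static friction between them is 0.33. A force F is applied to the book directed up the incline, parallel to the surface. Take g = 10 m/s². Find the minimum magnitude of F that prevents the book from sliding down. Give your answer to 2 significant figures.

The normal force is N = mg cos 26.57° = 143.108 N. With F at its minimum the book is on the verge of sliding down, so static friction is at its maximum μ_s N = 0.33 × 143.108 = 47.226 N and acts up the slope.
Equilibrium along the incline: F + μ_s N = mg sin 26.57°, so F = 71.554 − 47.226 = 24.328 N.

24 N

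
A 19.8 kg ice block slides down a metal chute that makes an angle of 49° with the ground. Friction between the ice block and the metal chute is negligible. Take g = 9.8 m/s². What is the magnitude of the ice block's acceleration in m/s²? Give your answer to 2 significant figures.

Resolving the weight along the incline: the component pulling the ice block down the slope is mg sin 49° = 19.8 × 9.8 × 0.7547 = 146.442 N, and the normal force is N = mg cos 49° = 19.8 × 9.8 × 0.6561 = 127.310 N.
With no friction the net force along the incline is 146.442 N, so a = g sin 49° = 146.442 / 19.8 = 7.3961 m/s².

7.4 m/s²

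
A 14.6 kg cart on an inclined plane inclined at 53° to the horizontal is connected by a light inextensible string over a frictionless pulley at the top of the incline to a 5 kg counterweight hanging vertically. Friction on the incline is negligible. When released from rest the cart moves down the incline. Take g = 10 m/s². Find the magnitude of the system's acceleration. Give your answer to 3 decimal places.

For the cart on the incline: the weight component along the slope is m₁g sin 53° = 14.6 × 10 × 0.7986 = 116.596 N and the normal force is N = m₁g cos 53° = 87.865 N.
Newton's second law for the cart (down-slope positive): 116.596 − T = 14.6 a. For the hanging counterweight (upward positive): T − 5 × 10 = 5 a.
Adding the two equations eliminates T: 66.596 = 19.6 a, so a = 3.3978 m/s².

3.398 m/s²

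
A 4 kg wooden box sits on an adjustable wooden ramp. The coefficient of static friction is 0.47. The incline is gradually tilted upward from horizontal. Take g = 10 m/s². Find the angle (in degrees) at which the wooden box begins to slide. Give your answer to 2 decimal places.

25.17°

At the threshold of sliding, static friction is at its maximum μ_s N and exactly balances the weight component along the incline: mg sin θ = μ_s mg cos θ.
Hence tan θ = μ_s = 0.47, so θ = arctan(0.47) = 25.1735°.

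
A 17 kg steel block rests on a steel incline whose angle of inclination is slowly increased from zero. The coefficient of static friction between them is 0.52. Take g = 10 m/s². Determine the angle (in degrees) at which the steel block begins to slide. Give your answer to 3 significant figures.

27.5°

At the threshold of sliding, static friction is at its maximum μ_s N and exactly balances the weight component along the incline: mg sin θ = μ_s mg cos θ.
Hence tan θ = μ_s = 0.52, so θ = arctan(0.52) = 27.4744°.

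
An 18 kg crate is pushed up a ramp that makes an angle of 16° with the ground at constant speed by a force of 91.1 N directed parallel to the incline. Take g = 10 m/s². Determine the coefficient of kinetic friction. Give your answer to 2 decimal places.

0.24

At constant speed ΣF = 0 along the incline. The applied 91.1 N acts up the slope; the weight component mg sin 16° = 49.615 N and kinetic friction μN both act down the slope.
So 91.1 = 49.615 + μ × 173.027, giving μ = (91.1 − 49.615) / 173.027 = 0.2398.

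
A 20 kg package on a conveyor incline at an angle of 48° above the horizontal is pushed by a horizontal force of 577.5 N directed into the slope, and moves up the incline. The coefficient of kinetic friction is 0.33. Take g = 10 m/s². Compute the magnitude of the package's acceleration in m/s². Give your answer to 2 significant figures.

2.6 m/s²

The horizontal push has components F cos 48° = 577.5 × 0.6691 = 386.405 N up the incline and F sin 48° = 577.5 × 0.7431 = 429.140 N pressing into the surface.
The normal force is therefore N = mg cos 48° + F sin 48° = 133.820 + 429.140 = 562.960 N, and kinetic friction down the slope is μN = 0.33 × 562.960 = 185.777 N.
Along the incline: F cos 48° − mg sin 48° − μN = ma, so 386.405 − 148.620 − 185.777 = 20 a, giving a = 2.6004 m/s².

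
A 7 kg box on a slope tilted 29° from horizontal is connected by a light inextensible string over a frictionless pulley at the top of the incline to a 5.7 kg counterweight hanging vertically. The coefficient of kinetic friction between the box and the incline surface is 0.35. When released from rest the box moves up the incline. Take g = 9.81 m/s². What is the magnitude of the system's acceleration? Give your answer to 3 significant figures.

0.126 m/s²

For the box on the incline: the weight component along the slope is m₁g sin 29° = 7 × 9.81 × 0.4848 = 33.291 N and the normal force is N = m₁g cos 29° = 60.060 N.
Kinetic friction opposes the box's motion up the incline: f = μN = 0.35 × 60.060 = 21.021 N acting down the slope.
Newton's second law for the box (up-slope positive): T − 33.291 − 21.021 = 7 a. For the hanging counterweight (downward positive): 5.7 × 9.81 − T = 5.7 a.
Adding the two equations eliminates T: 1.605 = 12.7 a, so a = 0.1264 m/s².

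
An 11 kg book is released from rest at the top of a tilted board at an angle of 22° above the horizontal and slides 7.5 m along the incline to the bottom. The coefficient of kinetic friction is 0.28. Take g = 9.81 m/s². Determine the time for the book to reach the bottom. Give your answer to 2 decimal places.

3.65 s

The weight component along the incline is mg sin 22° = 40.424 N and the normal force is N = mg cos 22° = 100.052 N.
Friction up the slope is f = μN = 0.28 × 100.052 = 28.015 N, so the net downslope force is 40.424 − 28.015 = 12.409 N and a = 12.409 / 11 = 1.1281 m/s².
Starting from rest, L = ½at², so t = √(2L/a) = √(2 × 7.5 / 1.1281) = 3.6465 s.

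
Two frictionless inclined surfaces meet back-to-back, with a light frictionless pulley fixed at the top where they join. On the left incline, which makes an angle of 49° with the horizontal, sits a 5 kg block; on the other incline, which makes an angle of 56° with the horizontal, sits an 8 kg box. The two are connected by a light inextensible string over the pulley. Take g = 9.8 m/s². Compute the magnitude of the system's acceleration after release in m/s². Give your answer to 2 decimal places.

Resolve each weight along its own incline: the 5 kg mass has component 5 × 9.8 × sin 49° = 36.981 N down its slope, and the 8 kg mass has 8 × 9.8 × sin 56° = 64.997 N down its slope.
The 8 kg side's 64.997 N exceeds the other side's 36.981 N, so that mass slides down and the 5 kg mass slides up. Taking that direction as positive, Newton's second law for the whole system gives 64.997 − 36.981 = (5 + 8) a, so a = 28.016 / 13 = 2.1551 m/s².

2.16 m/s²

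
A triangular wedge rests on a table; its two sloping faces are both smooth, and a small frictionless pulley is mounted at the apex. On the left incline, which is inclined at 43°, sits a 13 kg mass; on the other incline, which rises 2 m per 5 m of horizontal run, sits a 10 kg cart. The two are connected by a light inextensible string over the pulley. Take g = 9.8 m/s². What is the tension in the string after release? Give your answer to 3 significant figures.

Resolve each weight along its own incline: the 13 kg mass has component 13 × 9.8 × sin 43° = 86.887 N down its slope, and the 10 kg mass has 10 × 9.8 × sin 21.80° = 36.396 N down its slope.
The 13 kg side's 86.887 N exceeds the other side's 36.396 N, so that mass slides down and the 10 kg mass slides up. Taking that direction as positive, Newton's second law for the whole system gives 86.887 − 36.396 = (13 + 10) a, so a = 50.491 / 23 = 2.1953 m/s².
For the 10 kg mass (up-slope positive): T − 36.396 = 10 × 2.1953, so T = 58.349 N.

58.3 N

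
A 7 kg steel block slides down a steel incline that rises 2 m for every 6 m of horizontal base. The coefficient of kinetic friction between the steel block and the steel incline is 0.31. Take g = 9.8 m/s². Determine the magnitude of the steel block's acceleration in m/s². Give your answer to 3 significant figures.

Resolving the weight along the incline: the component pulling the steel block down the slope is mg sin 18.43° = 7 × 9.8 × 0.3162 = 21.691 N, and the normal force is N = mg cos 18.43° = 7 × 9.8 × 0.9487 = 65.081 N.
Kinetic friction acts up the slope with magnitude f = μN = 0.31 × 65.081 = 20.175 N.
Net force along the incline is 21.691 − 20.175 = 1.516 N, so a = 1.516 / 7 = 0.2166 m/s².

0.217 m/s²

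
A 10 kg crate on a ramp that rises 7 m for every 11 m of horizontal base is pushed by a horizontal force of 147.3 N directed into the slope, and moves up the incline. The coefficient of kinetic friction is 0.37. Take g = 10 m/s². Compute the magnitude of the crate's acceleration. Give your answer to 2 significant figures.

1.0 m/s²

The horizontal push has components F cos 32.47° = 147.3 × 0.8437 = 124.277 N up the incline and F sin 32.47° = 147.3 × 0.5369 = 79.085 N pressing into the surface.
The normal force is therefore N = mg cos 32.47° + F sin 32.47° = 84.370 + 79.085 = 163.455 N, and kinetic friction down the slope is μN = 0.37 × 163.455 = 60.478 N.
Along the incline: F cos 32.47° − mg sin 32.47° − μN = ma, so 124.277 − 53.690 − 60.478 = 10 a, giving a = 1.0109 m/s².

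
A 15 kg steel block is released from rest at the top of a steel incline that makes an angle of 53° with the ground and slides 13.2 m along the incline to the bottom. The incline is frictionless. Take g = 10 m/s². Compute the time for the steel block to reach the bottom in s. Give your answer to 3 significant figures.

1.82 s

The weight component along the incline is mg sin 53° = 119.795 N and the normal force is N = mg cos 53° = 90.272 N.
With no friction, a = g sin 53° = 7.9864 m/s².
Starting from rest, L = ½at², so t = √(2L/a) = √(2 × 13.2 / 7.9864) = 1.8181 s.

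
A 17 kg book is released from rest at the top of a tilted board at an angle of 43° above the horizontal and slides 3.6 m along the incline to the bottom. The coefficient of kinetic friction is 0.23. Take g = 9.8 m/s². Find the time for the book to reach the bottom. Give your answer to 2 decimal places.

The weight component along the incline is mg sin 43° = 113.621 N and the normal force is N = mg cos 43° = 121.844 N.
Friction up the slope is f = μN = 0.23 × 121.844 = 28.024 N, so the net downslope force is 113.621 − 28.024 = 85.597 N and a = 85.597 / 17 = 5.0351 m/s².
Starting from rest, L = ½at², so t = √(2L/a) = √(2 × 3.6 / 5.0351) = 1.1958 s.

1.20 s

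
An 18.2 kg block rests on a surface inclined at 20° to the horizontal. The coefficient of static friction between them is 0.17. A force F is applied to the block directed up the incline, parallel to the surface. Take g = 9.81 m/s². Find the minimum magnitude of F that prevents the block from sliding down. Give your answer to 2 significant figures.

33 N

The normal force is N = mg cos 20° = 167.775 N. With F at its minimum the block is on the verge of sliding down, so static friction is at its maximum μ_s N = 0.17 × 167.775 = 28.522 N and acts up the slope.
Equilibrium along the incline: F + μ_s N = mg sin 20°, so F = 61.065 − 28.522 = 32.543 N.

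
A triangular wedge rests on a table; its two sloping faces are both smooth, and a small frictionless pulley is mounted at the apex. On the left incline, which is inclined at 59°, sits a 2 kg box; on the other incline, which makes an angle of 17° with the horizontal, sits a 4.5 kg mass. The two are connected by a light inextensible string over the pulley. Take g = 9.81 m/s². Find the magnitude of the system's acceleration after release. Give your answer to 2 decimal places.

Resolve each weight along its own incline: the 2 kg mass has component 2 × 9.81 × sin 59° = 16.818 N down its slope, and the 4.5 kg mass has 4.5 × 9.81 × sin 17° = 12.907 N down its slope.
The 2 kg side's 16.818 N exceeds the other side's 12.907 N, so that mass slides down and the 4.5 kg mass slides up. Taking that direction as positive, Newton's second law for the whole system gives 16.818 − 12.907 = (2 + 4.5) a, so a = 3.911 / 6.5 = 0.6017 m/s².

0.60 m/s²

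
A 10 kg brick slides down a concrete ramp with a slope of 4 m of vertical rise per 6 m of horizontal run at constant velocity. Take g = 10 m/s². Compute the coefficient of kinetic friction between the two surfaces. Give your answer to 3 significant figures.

0.667

At constant velocity the net force along the incline is zero: mg sin 33.69° = μ mg cos 33.69°.
So μ = tan 33.69° = 0.5547 / 0.8321 = 0.6666.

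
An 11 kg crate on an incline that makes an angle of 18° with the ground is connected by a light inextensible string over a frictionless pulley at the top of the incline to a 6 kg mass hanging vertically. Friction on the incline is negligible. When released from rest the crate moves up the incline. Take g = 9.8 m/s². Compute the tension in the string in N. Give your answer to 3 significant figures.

49.8 N

For the crate on the incline: the weight component along the slope is m₁g sin 18° = 11 × 9.8 × 0.3090 = 33.310 N and the normal force is N = m₁g cos 18° = 102.524 N.
Newton's second law for the crate (up-slope positive): T − 33.310 = 11 a. For the hanging mass (downward positive): 6 × 9.8 − T = 6 a.
Adding the two equations eliminates T: 25.490 = 17 a, so a = 1.4994 m/s².
Then from the hanging mass's equation, T = 6 × (9.8 − 1.4994) = 49.804 N.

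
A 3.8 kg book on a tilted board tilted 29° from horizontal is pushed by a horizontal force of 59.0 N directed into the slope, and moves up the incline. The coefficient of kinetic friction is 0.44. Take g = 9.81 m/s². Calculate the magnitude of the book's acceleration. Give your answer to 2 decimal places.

The horizontal push has components F cos 29° = 59.0 × 0.8746 = 51.601 N up the incline and F sin 29° = 59.0 × 0.4848 = 28.603 N pressing into the surface.
The normal force is therefore N = mg cos 29° + F sin 29° = 32.603 + 28.603 = 61.206 N, and kinetic friction down the slope is μN = 0.44 × 61.206 = 26.931 N.
Along the incline: F cos 29° − mg sin 29° − μN = ma, so 51.601 − 18.072 − 26.931 = 3.8 a, giving a = 1.7363 m/s².

1.74 m/s²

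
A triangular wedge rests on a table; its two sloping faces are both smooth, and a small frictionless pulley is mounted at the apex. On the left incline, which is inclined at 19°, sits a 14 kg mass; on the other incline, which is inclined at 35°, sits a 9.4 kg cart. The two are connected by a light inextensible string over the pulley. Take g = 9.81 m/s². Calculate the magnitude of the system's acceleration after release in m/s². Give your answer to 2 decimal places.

Resolve each weight along its own incline: the 14 kg mass has component 14 × 9.81 × sin 19° = 44.714 N down its slope, and the 9.4 kg mass has 9.4 × 9.81 × sin 35° = 52.892 N down its slope.
The 9.4 kg side's 52.892 N exceeds the other side's 44.714 N, so that mass slides down and the 14 kg mass slides up. Taking that direction as positive, Newton's second law for the whole system gives 52.892 − 44.714 = (14 + 9.4) a, so a = 8.178 / 23.4 = 0.3495 m/s².

0.35 m/s²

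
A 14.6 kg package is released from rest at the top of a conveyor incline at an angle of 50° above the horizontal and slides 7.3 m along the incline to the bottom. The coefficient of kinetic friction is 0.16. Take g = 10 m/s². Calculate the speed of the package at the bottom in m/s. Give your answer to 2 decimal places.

The weight component along the incline is mg sin 50° = 111.842 N and the normal force is N = mg cos 50° = 93.847 N.
Friction up the slope is f = μN = 0.16 × 93.847 = 15.016 N, so the net downslope force is 111.842 − 15.016 = 96.826 N and a = 96.826 / 14.6 = 6.6319 m/s².
Starting from rest over a distance of 7.3 m, v² = 2aL = 2 × 6.6319 × 7.3 = 96.8257, so v = 9.8400 m/s.

9.84 m/s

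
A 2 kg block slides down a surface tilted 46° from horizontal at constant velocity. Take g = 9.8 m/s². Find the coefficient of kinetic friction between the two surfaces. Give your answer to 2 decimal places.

1.04

At constant velocity the net force along the incline is zero: mg sin 46° = μ mg cos 46°.
So μ = tan 46° = 0.7193 / 0.6947 = 1.0354.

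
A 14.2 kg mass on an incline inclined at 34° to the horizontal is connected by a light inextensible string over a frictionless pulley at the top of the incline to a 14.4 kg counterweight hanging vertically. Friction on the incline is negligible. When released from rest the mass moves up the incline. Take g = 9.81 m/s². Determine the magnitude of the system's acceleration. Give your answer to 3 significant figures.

For the mass on the incline: the weight component along the slope is m₁g sin 34° = 14.2 × 9.81 × 0.5592 = 77.898 N and the normal force is N = m₁g cos 34° = 115.487 N.
Newton's second law for the mass (up-slope positive): T − 77.898 = 14.2 a. For the hanging counterweight (downward positive): 14.4 × 9.81 − T = 14.4 a.
Adding the two equations eliminates T: 63.366 = 28.6 a, so a = 2.2156 m/s².

2.22 m/s²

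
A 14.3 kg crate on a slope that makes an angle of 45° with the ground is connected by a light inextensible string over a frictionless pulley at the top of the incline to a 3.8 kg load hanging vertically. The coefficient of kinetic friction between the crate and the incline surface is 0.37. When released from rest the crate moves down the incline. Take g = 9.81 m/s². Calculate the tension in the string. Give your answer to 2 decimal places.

42.57 N

For the crate on the incline: the weight component along the slope is m₁g sin 45° = 14.3 × 9.81 × 0.7071 = 99.194 N and the normal force is N = m₁g cos 45° = 99.195 N.
Kinetic friction opposes the crate's motion down the incline: f = μN = 0.37 × 99.195 = 36.702 N acting up the slope.
Newton's second law for the crate (down-slope positive): 99.194 − 36.702 − T = 14.3 a. For the hanging load (upward positive): T − 3.8 × 9.81 = 3.8 a.
Adding the two equations eliminates T: 25.214 = 18.1 a, so a = 1.3930 m/s².
Then from the hanging load's equation, T = 3.8 × (9.81 + 1.3930) = 42.571 N.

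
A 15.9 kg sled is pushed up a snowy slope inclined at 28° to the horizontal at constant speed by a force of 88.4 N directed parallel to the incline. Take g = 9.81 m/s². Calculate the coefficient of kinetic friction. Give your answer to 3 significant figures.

0.110

At constant speed ΣF = 0 along the incline. The applied 88.4 N acts up the slope; the weight component mg sin 28° = 73.228 N and kinetic friction μN both act down the slope.
So 88.4 = 73.228 + μ × 137.721, giving μ = (88.4 − 73.228) / 137.721 = 0.1102.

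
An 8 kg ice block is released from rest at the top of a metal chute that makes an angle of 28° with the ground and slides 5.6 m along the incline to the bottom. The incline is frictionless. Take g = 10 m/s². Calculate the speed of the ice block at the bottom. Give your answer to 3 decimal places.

7.251 m/s

The weight component along the incline is mg sin 28° = 37.558 N and the normal force is N = mg cos 28° = 70.636 N.
With no friction, a = g sin 28° = 4.6947 m/s².
Starting from rest over a distance of 5.6 m, v² = 2aL = 2 × 4.6947 × 5.6 = 52.5806, so v = 7.2512 m/s.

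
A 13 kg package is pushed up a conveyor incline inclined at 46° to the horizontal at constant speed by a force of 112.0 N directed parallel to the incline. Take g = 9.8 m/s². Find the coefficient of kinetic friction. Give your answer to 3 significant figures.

At constant speed ΣF = 0 along the incline. The applied 112.0 N acts up the slope; the weight component mg sin 46° = 91.644 N and kinetic friction μN both act down the slope.
So 112.0 = 91.644 + μ × 88.499, giving μ = (112.0 − 91.644) / 88.499 = 0.2300.

0.230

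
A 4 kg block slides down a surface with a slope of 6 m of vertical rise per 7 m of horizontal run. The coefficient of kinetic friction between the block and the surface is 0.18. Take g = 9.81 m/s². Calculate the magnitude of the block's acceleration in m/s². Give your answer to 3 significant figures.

5.04 m/s²

Resolving the weight along the incline: the component pulling the block down the slope is mg sin 40.60° = 4 × 9.81 × 0.6508 = 25.537 N, and the normal force is N = mg cos 40.60° = 4 × 9.81 × 0.7593 = 29.795 N.
Kinetic friction acts up the slope with magnitude f = μN = 0.18 × 29.795 = 5.363 N.
Net force along the incline is 25.537 − 5.363 = 20.174 N, so a = 20.174 / 4 = 5.0435 m/s².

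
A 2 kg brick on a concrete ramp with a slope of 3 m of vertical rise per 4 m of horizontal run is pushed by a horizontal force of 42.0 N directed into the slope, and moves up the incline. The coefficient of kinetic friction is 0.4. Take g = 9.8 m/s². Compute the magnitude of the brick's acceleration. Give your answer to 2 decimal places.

2.74 m/s²

The horizontal push has components F cos 36.87° = 42.0 × 0.8000 = 33.600 N up the incline and F sin 36.87° = 42.0 × 0.6000 = 25.200 N pressing into the surface.
The normal force is therefore N = mg cos 36.87° + F sin 36.87° = 15.680 + 25.200 = 40.880 N, and kinetic friction down the slope is μN = 0.4 × 40.880 = 16.352 N.
Along the incline: F cos 36.87° − mg sin 36.87° − μN = ma, so 33.600 − 11.760 − 16.352 = 2 a, giving a = 2.7440 m/s².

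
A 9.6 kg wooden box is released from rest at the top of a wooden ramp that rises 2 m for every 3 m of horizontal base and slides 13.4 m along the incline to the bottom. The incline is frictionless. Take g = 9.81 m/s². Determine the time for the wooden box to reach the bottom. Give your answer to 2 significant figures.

2.2 s

The weight component along the incline is mg sin 33.69° = 52.239 N and the normal force is N = mg cos 33.69° = 78.359 N.
With no friction, a = g sin 33.69° = 5.4416 m/s².
Starting from rest, L = ½at², so t = √(2L/a) = √(2 × 13.4 / 5.4416) = 2.2192 s.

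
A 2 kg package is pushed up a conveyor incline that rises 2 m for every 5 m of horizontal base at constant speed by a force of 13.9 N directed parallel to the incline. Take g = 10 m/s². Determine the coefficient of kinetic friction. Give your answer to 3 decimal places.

0.349

At constant speed ΣF = 0 along the incline. The applied 13.9 N acts up the slope; the weight component mg sin 21.80° = 7.428 N and kinetic friction μN both act down the slope.
So 13.9 = 7.428 + μ × 18.570, giving μ = (13.9 − 7.428) / 18.570 = 0.3485.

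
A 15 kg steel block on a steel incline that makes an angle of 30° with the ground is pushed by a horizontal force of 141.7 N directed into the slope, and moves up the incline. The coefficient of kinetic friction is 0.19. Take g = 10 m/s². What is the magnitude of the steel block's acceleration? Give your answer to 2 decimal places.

0.64 m/s²

The horizontal push has components F cos 30° = 141.7 × 0.8660 = 122.712 N up the incline and F sin 30° = 141.7 × 0.5000 = 70.850 N pressing into the surface.
The normal force is therefore N = mg cos 30° + F sin 30° = 129.900 + 70.850 = 200.750 N, and kinetic friction down the slope is μN = 0.19 × 200.750 = 38.142 N.
Along the incline: F cos 30° − mg sin 30° − μN = ma, so 122.712 − 75.000 − 38.142 = 15 a, giving a = 0.6380 m/s².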